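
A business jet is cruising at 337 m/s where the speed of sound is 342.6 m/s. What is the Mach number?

M = 0.984

M = v/a = 337 / 342.6 = 0.984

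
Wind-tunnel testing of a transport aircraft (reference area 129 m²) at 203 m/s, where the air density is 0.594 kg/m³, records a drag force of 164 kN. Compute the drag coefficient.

From D = ½ρv²S·CD, rearranging gives CD = 2D/(ρv²S).
CD = 2 × 1.64×10^5 / (0.594 × 203² × 129) = 0.104

CD = 0.104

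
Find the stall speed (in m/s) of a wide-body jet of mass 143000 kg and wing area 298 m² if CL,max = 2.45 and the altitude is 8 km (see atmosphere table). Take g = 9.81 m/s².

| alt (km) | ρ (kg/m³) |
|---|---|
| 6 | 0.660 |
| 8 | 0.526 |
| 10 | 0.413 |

At 8 km, from the table: ρ = 0.526 kg/m³.
Stall occurs when L = W at CL,max. W = mg = 143000 × 9.81 = 1.403×10^6 N.
V_stall = √(2W/(ρ·S·CL,max)) = √(2 × 1.403×10^6 / (0.526 × 298 × 2.45))
V_stall = √7306 = 85.5 m/s

V_stall = 85.5 m/s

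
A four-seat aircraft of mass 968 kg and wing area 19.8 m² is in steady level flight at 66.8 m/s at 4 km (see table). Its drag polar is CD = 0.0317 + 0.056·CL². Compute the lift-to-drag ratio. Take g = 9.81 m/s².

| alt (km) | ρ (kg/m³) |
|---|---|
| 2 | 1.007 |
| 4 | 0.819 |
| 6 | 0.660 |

L/D = 7.38

At 4 km, from the table: ρ = 0.819 kg/m³.
In steady level flight, lift balances weight: W = mg = 968 × 9.81 = 9496.1 N.
Dynamic pressure q = 0.5 × 0.819 × 66.8² = 1827 Pa.
Required CL = L/(qS) = 9496.1/(1827·19.8) = 0.2625.
CD = 0.0317 + 0.056 × 0.2625² = 0.03556.
L/D = CL/CD = 0.2625 / 0.03556 = 7.38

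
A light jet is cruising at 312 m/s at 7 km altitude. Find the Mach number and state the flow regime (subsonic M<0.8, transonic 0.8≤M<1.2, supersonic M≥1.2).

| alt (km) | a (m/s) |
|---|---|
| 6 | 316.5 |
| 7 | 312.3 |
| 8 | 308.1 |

M = 0.999 (transonic)

At 7 km, from the table: a = 312.3 m/s.
M = v/a = 312 / 312.3 = 0.999
M = 0.999 → transonic.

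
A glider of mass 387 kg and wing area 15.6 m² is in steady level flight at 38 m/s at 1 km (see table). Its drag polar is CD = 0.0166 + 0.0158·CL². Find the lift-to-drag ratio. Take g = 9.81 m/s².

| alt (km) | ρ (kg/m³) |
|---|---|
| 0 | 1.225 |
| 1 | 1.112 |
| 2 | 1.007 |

L/D = 16.8

At 1 km, from the table: ρ = 1.112 kg/m³.
Weight W = mg = 387 × 9.81 = 3796.5 N; in level flight L = W.
q = ½ρv² = ½ × 1.112 × 38² = 802.9 Pa.
CL = 2W/(ρv²S) = 2×3796.5/(1.112×38²×15.6) = 0.3031.
CD = 0.0166 + 0.0158 × 0.3031² = 0.01805.
L/D = CL/CD = 0.3031 / 0.01805 = 16.8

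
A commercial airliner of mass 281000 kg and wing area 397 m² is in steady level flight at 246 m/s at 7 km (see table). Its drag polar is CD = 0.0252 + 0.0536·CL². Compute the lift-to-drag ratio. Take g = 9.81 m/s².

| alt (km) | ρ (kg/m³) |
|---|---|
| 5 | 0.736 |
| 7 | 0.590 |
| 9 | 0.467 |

At 7 km, from the table: ρ = 0.590 kg/m³.
Weight W = mg = 281000 × 9.81 = 2.7566×10^6 N; in level flight L = W.
Dynamic pressure q = 0.5 × 0.59 × 246² = 17850 Pa.
CL = W/(q·S) = 2.7566×10^6 / (17850 × 397) = 0.3889.
CD = 0.0252 + 0.0536 × 0.3889² = 0.03331.
L/D = CL/CD = 0.3889 / 0.03331 = 11.7

L/D = 11.7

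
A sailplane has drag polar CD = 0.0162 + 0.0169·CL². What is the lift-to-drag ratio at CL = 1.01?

CD = 0.0162 + 0.0169 × 1.01² = 0.03344
L/D = CL/CD = 1.01 / 0.03344 = 30.2

L/D = 30.2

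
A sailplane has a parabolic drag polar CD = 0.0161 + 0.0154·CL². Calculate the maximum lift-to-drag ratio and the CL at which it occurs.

For CD = CD0 + K·CL², (L/D)max occurs at CL* = √(CD0/K) and equals 1/(2√(K·CD0)).
(L/D)max = 1/(2√(0.0154 × 0.0161)) = 1/(2 × 0.01575) = 31.8
CL* = √(0.0161/0.0154) = 1.02

(L/D)max = 31.8, at CL = 1.02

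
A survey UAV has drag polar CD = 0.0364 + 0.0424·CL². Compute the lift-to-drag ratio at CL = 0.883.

L/D = 12.7

CD = 0.0364 + 0.0424 × 0.883² = 0.06946
L/D = CL/CD = 0.883 / 0.06946 = 12.7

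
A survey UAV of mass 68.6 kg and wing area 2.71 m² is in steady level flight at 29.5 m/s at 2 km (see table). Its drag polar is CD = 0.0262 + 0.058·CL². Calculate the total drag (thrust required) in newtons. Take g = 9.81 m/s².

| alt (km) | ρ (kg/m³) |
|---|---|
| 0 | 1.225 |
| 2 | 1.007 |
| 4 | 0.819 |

At 2 km, from the table: ρ = 1.007 kg/m³.
In steady level flight, lift balances weight: W = mg = 68.6 × 9.81 = 672.97 N.
Dynamic pressure q = 0.5 × 1.007 × 29.5² = 438.2 Pa.
CL = W/(q·S) = 672.97 / (438.2 × 2.71) = 0.5667.
CD = 0.0262 + 0.058 × 0.5667² = 0.04483.
D = q·S·CD = 438.2 × 2.71 × 0.04483 = 53.23 N

D = 53.2 N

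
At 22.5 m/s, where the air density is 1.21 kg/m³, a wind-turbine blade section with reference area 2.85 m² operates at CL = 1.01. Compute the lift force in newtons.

L = ½ρv²S·CL = ½ × 1.21 × 22.5² × 2.85 × 1.01 = 882 N

L = 882 N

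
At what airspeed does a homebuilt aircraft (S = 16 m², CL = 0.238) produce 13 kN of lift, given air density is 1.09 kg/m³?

L = ½ρv²S·CL ⇒ v = √(2L/(ρ·S·CL))
v = √(2 × 13000 / (1.09 × 16 × 0.238)) = √6264 = 79.1 m/s

v = 79.1 m/s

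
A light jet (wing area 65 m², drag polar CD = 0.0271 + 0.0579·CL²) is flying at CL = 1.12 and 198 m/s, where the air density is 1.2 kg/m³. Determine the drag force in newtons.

CD = 0.0271 + 0.0579 × 1.12² = 0.09973
D = ½ρv²S·CD = ½ × 1.2 × 198² × 65 × 0.09973 = 1.52×10^5 N

D = 1.52×10^5 N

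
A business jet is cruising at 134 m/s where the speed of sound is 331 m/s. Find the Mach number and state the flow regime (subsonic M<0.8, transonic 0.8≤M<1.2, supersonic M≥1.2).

M = v/a = 134 / 331 = 0.405
M = 0.405 → subsonic.

M = 0.405 (subsonic)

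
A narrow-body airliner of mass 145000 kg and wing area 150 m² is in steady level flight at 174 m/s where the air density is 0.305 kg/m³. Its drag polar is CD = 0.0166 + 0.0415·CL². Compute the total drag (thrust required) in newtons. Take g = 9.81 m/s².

D = 1.33×10^5 N

Level flight ⇒ L = W = m·g = 145000 × 9.81 = 1.4224×10^6 N.
q = ½ρv² = ½ × 0.305 × 174² = 4617 Pa.
CL = W/(q·S) = 1.4224×10^6 / (4617 × 150) = 2.054.
CD = 0.0166 + 0.0415 × 2.054² = 0.1917.
D = q·S·CD = 4617 × 150 × 0.1917 = 1.327×10^5 N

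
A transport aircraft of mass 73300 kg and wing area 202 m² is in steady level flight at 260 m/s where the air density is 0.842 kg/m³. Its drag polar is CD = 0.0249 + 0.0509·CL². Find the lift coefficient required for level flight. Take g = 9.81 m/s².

Level flight ⇒ L = W = m·g = 73300 × 9.81 = 7.1907×10^5 N.
Dynamic pressure q = 0.5 × 0.842 × 260² = 28460 Pa.
Required CL = L/(qS) = 7.1907×10^5/(28460·202) = 0.1251.

CL = 0.125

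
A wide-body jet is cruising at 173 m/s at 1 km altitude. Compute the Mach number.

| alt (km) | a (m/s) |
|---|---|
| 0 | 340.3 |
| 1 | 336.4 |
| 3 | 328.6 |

M = 0.514

At 1 km, from the table: a = 336.4 m/s.
M = v/a = 173 / 336.4 = 0.514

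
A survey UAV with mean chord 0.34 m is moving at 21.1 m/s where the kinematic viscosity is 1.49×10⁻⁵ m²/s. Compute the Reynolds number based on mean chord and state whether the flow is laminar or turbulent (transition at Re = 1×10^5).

Re = v·c/ν = 21.1 × 0.34 / (1.49×10⁻⁵) = 4.81×10^5
Since 4.81×10^5 > 1×10^5, the flow is turbulent.

Re = 4.81×10^5 (turbulent)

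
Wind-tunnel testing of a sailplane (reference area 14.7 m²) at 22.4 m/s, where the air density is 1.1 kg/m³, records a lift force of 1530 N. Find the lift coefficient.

From L = ½ρv²S·CL, rearranging gives CL = 2L/(ρv²S).
CL = 2 × 1530 / (1.1 × 22.4² × 14.7) = 0.377

CL = 0.377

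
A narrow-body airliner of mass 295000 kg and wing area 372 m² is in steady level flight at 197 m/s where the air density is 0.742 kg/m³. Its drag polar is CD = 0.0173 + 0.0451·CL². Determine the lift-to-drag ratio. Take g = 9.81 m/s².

L/D = 17.7

Level flight ⇒ L = W = m·g = 295000 × 9.81 = 2.894×10^6 N.
q = ½ρv² = ½ × 0.742 × 197² = 14400 Pa.
CL = 2W/(ρv²S) = 2×2.894×10^6/(0.742×197²×372) = 0.5403.
CD = 0.0173 + 0.0451 × 0.5403² = 0.03047.
L/D = CL/CD = 0.5403 / 0.03047 = 17.7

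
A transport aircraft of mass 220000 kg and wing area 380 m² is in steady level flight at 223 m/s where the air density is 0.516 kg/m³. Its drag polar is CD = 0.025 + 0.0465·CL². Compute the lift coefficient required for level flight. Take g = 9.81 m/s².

In steady level flight, lift balances weight: W = mg = 220000 × 9.81 = 2.1582×10^6 N.
q = ½ρv² = ½ × 0.516 × 223² = 12830 Pa.
CL = W/(q·S) = 2.1582×10^6 / (12830 × 380) = 0.4427.

CL = 0.443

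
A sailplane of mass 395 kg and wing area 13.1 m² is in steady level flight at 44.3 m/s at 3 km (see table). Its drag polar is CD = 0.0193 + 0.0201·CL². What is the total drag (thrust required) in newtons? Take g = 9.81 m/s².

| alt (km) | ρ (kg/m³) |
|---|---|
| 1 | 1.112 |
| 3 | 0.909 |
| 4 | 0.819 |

D = 251 N

At 3 km, from the table: ρ = 0.909 kg/m³.
In steady level flight, lift balances weight: W = mg = 395 × 9.81 = 3875 N.
q = ½ρv² = ½ × 0.909 × 44.3² = 892 Pa.
Required CL = L/(qS) = 3875/(892·13.1) = 0.3316.
CD = 0.0193 + 0.0201 × 0.3316² = 0.02151.
D = q·S·CD = 892 × 13.1 × 0.02151 = 251.3 N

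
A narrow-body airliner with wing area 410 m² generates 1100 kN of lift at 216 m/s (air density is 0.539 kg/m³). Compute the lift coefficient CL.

CL = 0.213

From L = ½ρv²S·CL, rearranging gives CL = 2L/(ρv²S).
CL = 2 × 1.1×10^6 / (0.539 × 216² × 410) = 0.213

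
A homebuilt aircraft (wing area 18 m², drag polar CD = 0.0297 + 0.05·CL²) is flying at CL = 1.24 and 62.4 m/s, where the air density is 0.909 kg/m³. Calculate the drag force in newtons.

CD = 0.0297 + 0.05 × 1.24² = 0.1066
D = ½ρv²S·CD = ½ × 0.909 × 62.4² × 18 × 0.1066 = 3400 N

D = 3400 N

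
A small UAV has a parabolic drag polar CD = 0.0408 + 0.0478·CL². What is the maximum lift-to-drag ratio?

For CD = CD0 + K·CL², (L/D)max occurs at CL* = √(CD0/K) and equals 1/(2√(K·CD0)).
(L/D)max = 1/(2√(0.0478 × 0.0408)) = 1/(2 × 0.04416) = 11.3

(L/D)max = 11.3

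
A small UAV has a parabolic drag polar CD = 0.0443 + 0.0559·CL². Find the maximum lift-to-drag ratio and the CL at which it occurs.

(L/D)max = 10, at CL = 0.89

For CD = CD0 + K·CL², (L/D)max occurs at CL* = √(CD0/K) and equals 1/(2√(K·CD0)).
(L/D)max = 1/(2√(0.0559 × 0.0443)) = 1/(2 × 0.04976) = 10
CL* = √(0.0443/0.0559) = 0.89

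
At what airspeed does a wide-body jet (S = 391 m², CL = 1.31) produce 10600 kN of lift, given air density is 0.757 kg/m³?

v = 234 m/s

L = ½ρv²S·CL ⇒ v = √(2L/(ρ·S·CL))
v = √(2 × 1.06×10^7 / (0.757 × 391 × 1.31)) = √54680 = 234 m/s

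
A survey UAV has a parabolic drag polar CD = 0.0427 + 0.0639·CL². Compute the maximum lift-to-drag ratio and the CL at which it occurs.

For CD = CD0 + K·CL², (L/D)max occurs at CL* = √(CD0/K) and equals 1/(2√(K·CD0)).
(L/D)max = 1/(2√(0.0639 × 0.0427)) = 1/(2 × 0.05224) = 9.57
CL* = √(0.0427/0.0639) = 0.817

(L/D)max = 9.57, at CL = 0.817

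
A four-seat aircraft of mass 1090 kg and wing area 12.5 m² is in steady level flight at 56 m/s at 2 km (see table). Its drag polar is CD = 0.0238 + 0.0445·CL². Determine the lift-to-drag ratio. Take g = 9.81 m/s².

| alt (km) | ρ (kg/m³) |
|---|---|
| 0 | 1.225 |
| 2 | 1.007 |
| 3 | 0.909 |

At 2 km, from the table: ρ = 1.007 kg/m³.
In steady level flight, lift balances weight: W = mg = 1090 × 9.81 = 10693 N.
Dynamic pressure q = 0.5 × 1.007 × 56² = 1579 Pa.
Required CL = L/(qS) = 10693/(1579·12.5) = 0.5418.
CD = 0.0238 + 0.0445 × 0.5418² = 0.03686.
L/D = CL/CD = 0.5418 / 0.03686 = 14.7

L/D = 14.7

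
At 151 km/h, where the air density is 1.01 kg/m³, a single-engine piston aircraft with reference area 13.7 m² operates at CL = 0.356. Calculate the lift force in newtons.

L = 4330 N

Convert speed: v = 151 km/h ÷ 3.6 = 41.94 m/s.
L = ½ρv²S·CL = ½ × 1.01 × 41.94² × 13.7 × 0.356 = 4330 N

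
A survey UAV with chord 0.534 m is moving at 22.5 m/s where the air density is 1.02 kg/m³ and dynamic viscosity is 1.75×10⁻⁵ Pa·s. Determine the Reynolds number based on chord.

Re = ρ·v·c/μ = 1.02 × 22.5 × 0.534 / (1.75×10⁻⁵) = 7×10^5

Re = 7×10^5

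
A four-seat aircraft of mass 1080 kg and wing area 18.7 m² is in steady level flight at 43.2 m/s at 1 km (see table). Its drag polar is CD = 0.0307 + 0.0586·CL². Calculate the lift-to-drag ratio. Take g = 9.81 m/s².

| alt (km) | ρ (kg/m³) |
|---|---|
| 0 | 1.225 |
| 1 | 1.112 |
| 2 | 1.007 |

L/D = 11.3

At 1 km, from the table: ρ = 1.112 kg/m³.
Weight W = mg = 1080 × 9.81 = 10595 N; in level flight L = W.
Dynamic pressure q = 0.5 × 1.112 × 43.2² = 1038 Pa.
CL = 2W/(ρv²S) = 2×10595/(1.112×43.2²×18.7) = 0.546.
CD = 0.0307 + 0.0586 × 0.546² = 0.04817.
L/D = CL/CD = 0.546 / 0.04817 = 11.3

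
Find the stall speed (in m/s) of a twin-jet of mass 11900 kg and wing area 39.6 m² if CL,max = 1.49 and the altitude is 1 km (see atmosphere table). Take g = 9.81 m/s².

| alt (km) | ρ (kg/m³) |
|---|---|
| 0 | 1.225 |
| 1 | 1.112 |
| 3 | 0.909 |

At 1 km, from the table: ρ = 1.112 kg/m³.
Weight W = mg = 11900 × 9.81 = 1.167×10^5 N.
From L = ½ρV²S·CL,max = W: V_stall = √(2W/(ρSCL,max)) = √(2·1.167×10^5/(1.112·39.6·1.49))
V_stall = √3558 = 59.7 m/s

V_stall = 59.7 m/s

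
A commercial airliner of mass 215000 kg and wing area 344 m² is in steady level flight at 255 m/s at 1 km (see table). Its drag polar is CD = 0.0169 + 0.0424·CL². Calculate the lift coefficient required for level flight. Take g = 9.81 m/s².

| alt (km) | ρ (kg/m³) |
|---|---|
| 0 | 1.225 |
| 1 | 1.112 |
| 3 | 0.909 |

At 1 km, from the table: ρ = 1.112 kg/m³.
Level flight ⇒ L = W = m·g = 215000 × 9.81 = 2.1092×10^6 N.
Dynamic pressure q = 0.5 × 1.112 × 255² = 36150 Pa.
Required CL = L/(qS) = 2.1092×10^6/(36150·344) = 0.1696.

CL = 0.17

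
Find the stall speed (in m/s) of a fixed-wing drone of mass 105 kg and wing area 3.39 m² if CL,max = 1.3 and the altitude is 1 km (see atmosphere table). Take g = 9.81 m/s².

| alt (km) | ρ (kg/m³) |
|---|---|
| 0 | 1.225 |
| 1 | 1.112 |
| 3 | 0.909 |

At 1 km, from the table: ρ = 1.112 kg/m³.
Weight W = mg = 105 × 9.81 = 1030 N.
From L = ½ρV²S·CL,max = W: V_stall = √(2W/(ρSCL,max)) = √(2·1030/(1.112·3.39·1.3))
V_stall = √420.4 = 20.5 m/s

V_stall = 20.5 m/s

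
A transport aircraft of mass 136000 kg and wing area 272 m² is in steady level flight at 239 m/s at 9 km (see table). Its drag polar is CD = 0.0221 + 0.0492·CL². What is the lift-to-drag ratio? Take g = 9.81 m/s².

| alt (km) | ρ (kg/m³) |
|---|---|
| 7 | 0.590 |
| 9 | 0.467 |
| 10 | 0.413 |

At 9 km, from the table: ρ = 0.467 kg/m³.
Level flight ⇒ L = W = m·g = 136000 × 9.81 = 1.3342×10^6 N.
Dynamic pressure q = 0.5 × 0.467 × 239² = 13340 Pa.
Required CL = L/(qS) = 1.3342×10^6/(13340·272) = 0.3678.
CD = 0.0221 + 0.0492 × 0.3678² = 0.02875.
L/D = CL/CD = 0.3678 / 0.02875 = 12.8

L/D = 12.8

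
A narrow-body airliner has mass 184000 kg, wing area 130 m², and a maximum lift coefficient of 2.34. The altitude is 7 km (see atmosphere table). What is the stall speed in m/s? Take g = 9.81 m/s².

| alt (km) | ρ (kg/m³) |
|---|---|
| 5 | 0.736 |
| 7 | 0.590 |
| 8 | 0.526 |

At 7 km, from the table: ρ = 0.590 kg/m³.
Weight W = mg = 184000 × 9.81 = 1.805×10^6 N.
V_stall = √(2W/(ρ·S·CL,max)) = √(2 × 1.805×10^6 / (0.59 × 130 × 2.34))
V_stall = √20110 = 142 m/s

V_stall = 142 m/s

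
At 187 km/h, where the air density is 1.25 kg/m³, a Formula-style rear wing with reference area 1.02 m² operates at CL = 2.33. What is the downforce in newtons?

Convert speed: v = 187 km/h ÷ 3.6 = 51.94 m/s.
L = ½ρv²S·CL = ½ × 1.25 × 51.94² × 1.02 × 2.33 = 4010 N

L = 4010 N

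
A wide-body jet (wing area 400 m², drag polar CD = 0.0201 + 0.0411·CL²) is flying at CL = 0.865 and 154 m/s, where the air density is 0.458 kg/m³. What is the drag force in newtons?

CD = 0.0201 + 0.0411 × 0.865² = 0.05085
D = ½ρv²S·CD = ½ × 0.458 × 154² × 400 × 0.05085 = 1.1×10^5 N

D = 1.1×10^5 N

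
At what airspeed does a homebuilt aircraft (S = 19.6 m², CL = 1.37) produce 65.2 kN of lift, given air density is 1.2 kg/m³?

L = ½ρv²S·CL ⇒ v = √(2L/(ρ·S·CL))
v = √(2 × 65200 / (1.2 × 19.6 × 1.37)) = √4047 = 63.6 m/s

v = 63.6 m/s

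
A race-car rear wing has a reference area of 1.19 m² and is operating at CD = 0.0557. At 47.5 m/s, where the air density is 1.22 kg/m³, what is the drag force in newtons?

D = 91.2 N

Dynamic pressure q = ½ρv² = ½ × 1.22 × 47.5² = 1376 Pa.
D = q·S·CD = 1376 × 1.19 × 0.0557 = 91.2 N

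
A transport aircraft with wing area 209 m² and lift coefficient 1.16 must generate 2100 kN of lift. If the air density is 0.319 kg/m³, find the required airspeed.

v = 233 m/s

L = ½ρv²S·CL ⇒ v = √(2L/(ρ·S·CL))
v = √(2 × 2.1×10^6 / (0.319 × 209 × 1.16)) = √54310 = 233 m/s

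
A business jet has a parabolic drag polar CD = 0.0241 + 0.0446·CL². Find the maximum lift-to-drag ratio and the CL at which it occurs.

(L/D)max = 15.3, at CL = 0.735

For CD = CD0 + K·CL², (L/D)max occurs at CL* = √(CD0/K) and equals 1/(2√(K·CD0)).
(L/D)max = 1/(2√(0.0446 × 0.0241)) = 1/(2 × 0.03279) = 15.3
CL* = √(0.0241/0.0446) = 0.735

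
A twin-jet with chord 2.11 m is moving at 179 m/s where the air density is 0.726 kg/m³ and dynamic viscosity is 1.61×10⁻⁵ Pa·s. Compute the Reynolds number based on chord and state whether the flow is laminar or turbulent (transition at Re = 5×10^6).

Re = ρ·v·c/μ = 0.726 × 179 × 2.11 / (1.61×10⁻⁵) = 1.7×10^7
Since 1.7×10^7 > 5×10^6, the flow is turbulent.

Re = 1.7×10^7 (turbulent)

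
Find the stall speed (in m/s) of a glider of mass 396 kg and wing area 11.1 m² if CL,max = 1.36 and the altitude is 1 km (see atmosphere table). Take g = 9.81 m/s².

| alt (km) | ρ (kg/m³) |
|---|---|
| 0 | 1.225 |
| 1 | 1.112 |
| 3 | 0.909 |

At 1 km, from the table: ρ = 1.112 kg/m³.
At stall, lift equals weight: L = W = m·g = 396 × 9.81 = 3885 N.
V_stall = √(2W/(ρ·S·CL,max)) = √(2 × 3885 / (1.112 × 11.1 × 1.36))
V_stall = √462.8 = 21.5 m/s

V_stall = 21.5 m/s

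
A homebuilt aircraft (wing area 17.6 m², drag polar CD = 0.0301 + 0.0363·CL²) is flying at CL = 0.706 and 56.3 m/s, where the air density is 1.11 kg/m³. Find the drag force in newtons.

CD = 0.0301 + 0.0363 × 0.706² = 0.04819
D = ½ρv²S·CD = ½ × 1.11 × 56.3² × 17.6 × 0.04819 = 1490 N

D = 1490 N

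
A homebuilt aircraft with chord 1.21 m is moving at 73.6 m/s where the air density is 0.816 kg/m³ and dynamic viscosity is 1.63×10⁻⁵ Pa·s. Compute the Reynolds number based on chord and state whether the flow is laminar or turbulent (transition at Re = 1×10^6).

Re = ρ·v·c/μ = 0.816 × 73.6 × 1.21 / (1.63×10⁻⁵) = 4.46×10^6
Since 4.46×10^6 > 1×10^6, the flow is turbulent.

Re = 4.46×10^6 (turbulent)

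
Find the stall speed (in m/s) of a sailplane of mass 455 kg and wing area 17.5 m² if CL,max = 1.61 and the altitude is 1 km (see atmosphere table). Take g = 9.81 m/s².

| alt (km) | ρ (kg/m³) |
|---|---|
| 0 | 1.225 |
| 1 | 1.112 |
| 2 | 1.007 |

V_stall = 16.9 m/s

At 1 km, from the table: ρ = 1.112 kg/m³.
At stall, lift equals weight: L = W = m·g = 455 × 9.81 = 4464 N.
V_stall = √(2W/(ρ·S·CL,max)) = √(2 × 4464 / (1.112 × 17.5 × 1.61))
V_stall = √284.9 = 16.9 m/s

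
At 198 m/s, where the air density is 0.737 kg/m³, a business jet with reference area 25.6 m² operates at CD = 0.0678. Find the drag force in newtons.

D = 25100 N

Dynamic pressure q = ½ρv² = ½ × 0.737 × 198² = 14450 Pa.
D = q·S·CD = 14450 × 25.6 × 0.0678 = 25100 N ≈ 25.1 kN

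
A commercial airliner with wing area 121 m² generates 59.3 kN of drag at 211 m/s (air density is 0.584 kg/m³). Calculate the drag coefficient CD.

CD = 0.0377

From D = ½ρv²S·CD, rearranging gives CD = 2D/(ρv²S).
CD = 2 × 59300 / (0.584 × 211² × 121) = 0.0377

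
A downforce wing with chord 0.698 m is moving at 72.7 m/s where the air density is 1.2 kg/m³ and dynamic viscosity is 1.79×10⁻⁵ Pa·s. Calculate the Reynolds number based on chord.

Re = ρ·v·c/μ = 1.2 × 72.7 × 0.698 / (1.79×10⁻⁵) = 3.4×10^6

Re = 3.4×10^6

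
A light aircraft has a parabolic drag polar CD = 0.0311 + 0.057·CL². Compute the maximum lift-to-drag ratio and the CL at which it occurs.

For CD = CD0 + K·CL², (L/D)max occurs at CL* = √(CD0/K) and equals 1/(2√(K·CD0)).
(L/D)max = 1/(2√(0.057 × 0.0311)) = 1/(2 × 0.0421) = 11.9
CL* = √(0.0311/0.057) = 0.739

(L/D)max = 11.9, at CL = 0.739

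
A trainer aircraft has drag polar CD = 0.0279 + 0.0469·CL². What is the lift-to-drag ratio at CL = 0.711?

L/D = 13.8

CD = 0.0279 + 0.0469 × 0.711² = 0.05161
L/D = CL/CD = 0.711 / 0.05161 = 13.8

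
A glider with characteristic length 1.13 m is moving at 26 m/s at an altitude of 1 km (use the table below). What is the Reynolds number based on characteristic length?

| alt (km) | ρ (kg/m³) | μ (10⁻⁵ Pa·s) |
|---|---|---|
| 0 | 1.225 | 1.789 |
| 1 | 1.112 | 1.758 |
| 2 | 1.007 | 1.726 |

At 1 km, from the table: ρ = 1.112 kg/m³, μ = 1.758×10⁻⁵ Pa·s.
Re = ρ·v·c/μ = 1.112 × 26 × 1.13 / (1.758×10⁻⁵) = 1.86×10^6

Re = 1.86×10^6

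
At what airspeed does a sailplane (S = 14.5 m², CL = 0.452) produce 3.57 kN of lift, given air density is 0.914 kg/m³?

v = 34.5 m/s

L = ½ρv²S·CL ⇒ v = √(2L/(ρ·S·CL))
v = √(2 × 3570 / (0.914 × 14.5 × 0.452)) = √1192 = 34.5 m/s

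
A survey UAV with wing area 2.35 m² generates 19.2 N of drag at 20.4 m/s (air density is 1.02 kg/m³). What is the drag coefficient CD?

From D = ½ρv²S·CD, rearranging gives CD = 2D/(ρv²S).
CD = 2 × 19.2 / (1.02 × 20.4² × 2.35) = 0.0385

CD = 0.0385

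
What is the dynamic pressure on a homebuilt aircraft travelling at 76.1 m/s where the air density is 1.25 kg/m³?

q = 3620 Pa

q = ½ρv² = ½ × 1.25 × 76.1² = 3620 Pa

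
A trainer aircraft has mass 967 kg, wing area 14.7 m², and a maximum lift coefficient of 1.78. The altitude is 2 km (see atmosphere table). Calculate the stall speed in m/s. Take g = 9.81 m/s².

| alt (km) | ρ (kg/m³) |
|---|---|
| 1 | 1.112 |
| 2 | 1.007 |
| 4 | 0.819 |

V_stall = 26.8 m/s

At 2 km, from the table: ρ = 1.007 kg/m³.
Weight W = mg = 967 × 9.81 = 9486 N.
V_stall = √(2W/(ρ·S·CL,max)) = √(2 × 9486 / (1.007 × 14.7 × 1.78))
V_stall = √720 = 26.8 m/s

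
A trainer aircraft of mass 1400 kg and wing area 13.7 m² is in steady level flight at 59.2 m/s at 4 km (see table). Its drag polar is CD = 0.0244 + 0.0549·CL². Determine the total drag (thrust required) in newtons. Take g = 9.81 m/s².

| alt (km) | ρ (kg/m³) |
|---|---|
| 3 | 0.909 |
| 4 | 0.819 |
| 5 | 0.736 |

D = 1010 N

At 4 km, from the table: ρ = 0.819 kg/m³.
Weight W = mg = 1400 × 9.81 = 13734 N; in level flight L = W.
q = ½ρv² = ½ × 0.819 × 59.2² = 1435 Pa.
Required CL = L/(qS) = 13734/(1435·13.7) = 0.6985.
CD = 0.0244 + 0.0549 × 0.6985² = 0.05119.
D = q·S·CD = 1435 × 13.7 × 0.05119 = 1006 N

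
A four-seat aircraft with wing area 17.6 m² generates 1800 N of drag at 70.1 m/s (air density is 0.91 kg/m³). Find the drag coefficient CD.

From D = ½ρv²S·CD, rearranging gives CD = 2D/(ρv²S).
CD = 2 × 1800 / (0.91 × 70.1² × 17.6) = 0.0457

CD = 0.0457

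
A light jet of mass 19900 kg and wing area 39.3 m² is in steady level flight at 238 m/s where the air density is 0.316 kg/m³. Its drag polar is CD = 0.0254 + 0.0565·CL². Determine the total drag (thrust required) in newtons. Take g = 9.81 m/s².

D = 15100 N

Weight W = mg = 19900 × 9.81 = 1.9522×10^5 N; in level flight L = W.
q = ½ρv² = ½ × 0.316 × 238² = 8950 Pa.
CL = W/(q·S) = 1.9522×10^5 / (8950 × 39.3) = 0.555.
CD = 0.0254 + 0.0565 × 0.555² = 0.04281.
D = q·S·CD = 8950 × 39.3 × 0.04281 = 15060 N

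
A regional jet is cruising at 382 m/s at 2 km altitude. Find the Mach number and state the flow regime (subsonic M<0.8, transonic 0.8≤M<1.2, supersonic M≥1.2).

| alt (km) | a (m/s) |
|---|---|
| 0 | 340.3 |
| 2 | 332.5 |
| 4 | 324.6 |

M = 1.15 (transonic)

At 2 km, from the table: a = 332.5 m/s.
M = v/a = 382 / 332.5 = 1.15
M = 1.15 → transonic.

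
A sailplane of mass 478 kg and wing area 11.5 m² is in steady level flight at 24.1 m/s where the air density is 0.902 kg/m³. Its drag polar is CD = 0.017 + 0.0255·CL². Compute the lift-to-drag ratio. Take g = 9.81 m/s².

In steady level flight, lift balances weight: W = mg = 478 × 9.81 = 4689.2 N.
Dynamic pressure q = 0.5 × 0.902 × 24.1² = 261.9 Pa.
CL = 2W/(ρv²S) = 2×4689.2/(0.902×24.1²×11.5) = 1.557.
CD = 0.017 + 0.0255 × 1.557² = 0.07879.
L/D = CL/CD = 1.557 / 0.07879 = 19.8

L/D = 19.8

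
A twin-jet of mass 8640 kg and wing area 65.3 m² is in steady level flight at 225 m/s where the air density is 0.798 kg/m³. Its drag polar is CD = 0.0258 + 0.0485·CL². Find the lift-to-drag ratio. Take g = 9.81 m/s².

L/D = 2.47

Weight W = mg = 8640 × 9.81 = 84758 N; in level flight L = W.
Dynamic pressure q = 0.5 × 0.798 × 225² = 20200 Pa.
CL = 2W/(ρv²S) = 2×84758/(0.798×225²×65.3) = 0.06426.
CD = 0.0258 + 0.0485 × 0.06426² = 0.026.
L/D = CL/CD = 0.06426 / 0.026 = 2.47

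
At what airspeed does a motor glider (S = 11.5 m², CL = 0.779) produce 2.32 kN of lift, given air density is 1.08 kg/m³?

v = 21.9 m/s

L = ½ρv²S·CL ⇒ v = √(2L/(ρ·S·CL))
v = √(2 × 2320 / (1.08 × 11.5 × 0.779)) = √479.6 = 21.9 m/s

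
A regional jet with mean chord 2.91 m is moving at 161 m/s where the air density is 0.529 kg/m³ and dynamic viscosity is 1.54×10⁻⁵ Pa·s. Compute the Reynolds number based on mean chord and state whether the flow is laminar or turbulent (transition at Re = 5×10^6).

Re = 1.61×10^7 (turbulent)

Re = ρ·v·c/μ = 0.529 × 161 × 2.91 / (1.54×10⁻⁵) = 1.61×10^7
Since 1.61×10^7 > 5×10^6, the flow is turbulent.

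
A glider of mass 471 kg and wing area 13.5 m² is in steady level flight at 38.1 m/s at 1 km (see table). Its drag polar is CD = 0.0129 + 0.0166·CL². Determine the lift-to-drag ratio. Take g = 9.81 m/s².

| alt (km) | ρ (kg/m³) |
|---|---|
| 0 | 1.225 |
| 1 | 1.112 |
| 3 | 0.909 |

L/D = 26.7

At 1 km, from the table: ρ = 1.112 kg/m³.
Weight W = mg = 471 × 9.81 = 4620.5 N; in level flight L = W.
q = ½ρv² = ½ × 1.112 × 38.1² = 807.1 Pa.
Required CL = L/(qS) = 4620.5/(807.1·13.5) = 0.4241.
CD = 0.0129 + 0.0166 × 0.4241² = 0.01589.
L/D = CL/CD = 0.4241 / 0.01589 = 26.7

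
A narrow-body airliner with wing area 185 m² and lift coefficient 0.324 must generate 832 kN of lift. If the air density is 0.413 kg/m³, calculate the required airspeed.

v = 259 m/s

L = ½ρv²S·CL ⇒ v = √(2L/(ρ·S·CL))
v = √(2 × 8.32×10^5 / (0.413 × 185 × 0.324)) = √67220 = 259 m/s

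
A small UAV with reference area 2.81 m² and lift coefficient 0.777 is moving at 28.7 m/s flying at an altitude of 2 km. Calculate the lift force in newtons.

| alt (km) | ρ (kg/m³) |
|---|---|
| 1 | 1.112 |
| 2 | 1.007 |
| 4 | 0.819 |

L = 906 N

At 2 km, from the table: ρ = 1.007 kg/m³.
Dynamic pressure q = ½ρv² = ½ × 1.007 × 28.7² = 414.7 Pa.
L = q·S·CL = 414.7 × 2.81 × 0.777 = 906 N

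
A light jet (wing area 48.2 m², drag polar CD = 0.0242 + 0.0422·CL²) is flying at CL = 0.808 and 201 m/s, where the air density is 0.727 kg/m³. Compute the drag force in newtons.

D = 36600 N

CD = 0.0242 + 0.0422 × 0.808² = 0.05175
D = ½ρv²S·CD = ½ × 0.727 × 201² × 48.2 × 0.05175 = 36600 N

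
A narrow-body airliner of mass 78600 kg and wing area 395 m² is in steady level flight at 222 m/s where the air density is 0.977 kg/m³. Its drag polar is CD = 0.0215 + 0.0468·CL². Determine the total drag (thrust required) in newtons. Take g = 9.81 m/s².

D = 2.07×10^5 N

Level flight ⇒ L = W = m·g = 78600 × 9.81 = 7.7107×10^5 N.
q = ½ρv² = ½ × 0.977 × 222² = 24080 Pa.
CL = W/(q·S) = 7.7107×10^5 / (24080 × 395) = 0.08108.
CD = 0.0215 + 0.0468 × 0.08108² = 0.02181.
D = q·S·CD = 24080 × 395 × 0.02181 = 2.074×10^5 N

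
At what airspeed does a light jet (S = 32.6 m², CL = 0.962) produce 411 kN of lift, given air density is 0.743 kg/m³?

v = 188 m/s

L = ½ρv²S·CL ⇒ v = √(2L/(ρ·S·CL))
v = √(2 × 4.11×10^5 / (0.743 × 32.6 × 0.962)) = √35280 = 188 m/s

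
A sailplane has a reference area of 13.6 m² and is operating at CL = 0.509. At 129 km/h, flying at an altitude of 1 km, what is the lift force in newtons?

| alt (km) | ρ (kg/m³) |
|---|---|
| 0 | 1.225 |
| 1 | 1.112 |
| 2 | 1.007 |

At 1 km, from the table: ρ = 1.112 kg/m³.
Convert speed: v = 129 km/h ÷ 3.6 = 35.83 m/s.
Dynamic pressure q = ½ρv² = ½ × 1.112 × 35.83² = 713.9 Pa.
L = q·S·CL = 713.9 × 13.6 × 0.509 = 4940 N

L = 4940 N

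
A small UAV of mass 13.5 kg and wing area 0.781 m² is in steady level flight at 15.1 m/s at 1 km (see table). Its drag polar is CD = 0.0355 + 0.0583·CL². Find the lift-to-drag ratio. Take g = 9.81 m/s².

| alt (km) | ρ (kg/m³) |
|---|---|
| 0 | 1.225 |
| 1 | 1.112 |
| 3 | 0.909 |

L/D = 9.57

At 1 km, from the table: ρ = 1.112 kg/m³.
In steady level flight, lift balances weight: W = mg = 13.5 × 9.81 = 132.44 N.
q = ½ρv² = ½ × 1.112 × 15.1² = 126.8 Pa.
CL = 2W/(ρv²S) = 2×132.44/(1.112×15.1²×0.781) = 1.338.
CD = 0.0355 + 0.0583 × 1.338² = 0.1398.
L/D = CL/CD = 1.338 / 0.1398 = 9.57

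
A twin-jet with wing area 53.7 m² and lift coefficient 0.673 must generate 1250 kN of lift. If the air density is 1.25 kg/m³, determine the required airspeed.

v = 235 m/s

L = ½ρv²S·CL ⇒ v = √(2L/(ρ·S·CL))
v = √(2 × 1.25×10^6 / (1.25 × 53.7 × 0.673)) = √55340 = 235 m/s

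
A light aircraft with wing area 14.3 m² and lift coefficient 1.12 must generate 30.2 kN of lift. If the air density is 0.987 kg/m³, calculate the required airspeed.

v = 61.8 m/s

L = ½ρv²S·CL ⇒ v = √(2L/(ρ·S·CL))
v = √(2 × 30200 / (0.987 × 14.3 × 1.12)) = √3821 = 61.8 m/s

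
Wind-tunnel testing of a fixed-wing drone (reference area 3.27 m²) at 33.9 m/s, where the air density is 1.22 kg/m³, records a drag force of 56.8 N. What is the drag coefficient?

From D = ½ρv²S·CD, rearranging gives CD = 2D/(ρv²S).
CD = 2 × 56.8 / (1.22 × 33.9² × 3.27) = 0.0248

CD = 0.0248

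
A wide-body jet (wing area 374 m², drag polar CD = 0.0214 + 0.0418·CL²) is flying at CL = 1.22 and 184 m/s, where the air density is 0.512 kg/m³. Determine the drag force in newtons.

CD = 0.0214 + 0.0418 × 1.22² = 0.08362
D = ½ρv²S·CD = ½ × 0.512 × 184² × 374 × 0.08362 = 2.71×10^5 N

D = 2.71×10^5 N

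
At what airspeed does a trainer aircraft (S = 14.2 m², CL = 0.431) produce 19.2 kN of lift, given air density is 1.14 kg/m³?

v = 74.2 m/s

L = ½ρv²S·CL ⇒ v = √(2L/(ρ·S·CL))
v = √(2 × 19200 / (1.14 × 14.2 × 0.431)) = √5504 = 74.2 m/s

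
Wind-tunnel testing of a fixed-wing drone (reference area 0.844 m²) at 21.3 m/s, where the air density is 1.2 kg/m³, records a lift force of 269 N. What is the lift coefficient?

CL = 1.17

From L = ½ρv²S·CL, rearranging gives CL = 2L/(ρv²S).
CL = 2 × 269 / (1.2 × 21.3² × 0.844) = 1.17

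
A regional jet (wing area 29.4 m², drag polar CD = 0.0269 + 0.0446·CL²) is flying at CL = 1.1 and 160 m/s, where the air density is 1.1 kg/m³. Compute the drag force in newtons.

CD = 0.0269 + 0.0446 × 1.1² = 0.08087
D = ½ρv²S·CD = ½ × 1.1 × 160² × 29.4 × 0.08087 = 33500 N

D = 33500 N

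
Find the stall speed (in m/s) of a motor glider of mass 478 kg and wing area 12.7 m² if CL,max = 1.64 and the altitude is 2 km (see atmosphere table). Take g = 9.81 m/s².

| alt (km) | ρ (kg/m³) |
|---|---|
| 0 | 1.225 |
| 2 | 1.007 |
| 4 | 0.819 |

At 2 km, from the table: ρ = 1.007 kg/m³.
At stall, lift equals weight: L = W = m·g = 478 × 9.81 = 4689 N.
V_stall = √(2W/(ρ·S·CL,max)) = √(2 × 4689 / (1.007 × 12.7 × 1.64))
V_stall = √447.1 = 21.1 m/s

V_stall = 21.1 m/s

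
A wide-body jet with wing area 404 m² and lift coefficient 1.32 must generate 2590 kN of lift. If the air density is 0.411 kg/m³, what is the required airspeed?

L = ½ρv²S·CL ⇒ v = √(2L/(ρ·S·CL))
v = √(2 × 2.59×10^6 / (0.411 × 404 × 1.32)) = √23630 = 154 m/s

v = 154 m/s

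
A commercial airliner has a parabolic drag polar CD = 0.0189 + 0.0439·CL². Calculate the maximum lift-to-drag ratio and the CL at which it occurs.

(L/D)max = 17.4, at CL = 0.656

For CD = CD0 + K·CL², (L/D)max occurs at CL* = √(CD0/K) and equals 1/(2√(K·CD0)).
(L/D)max = 1/(2√(0.0439 × 0.0189)) = 1/(2 × 0.0288) = 17.4
CL* = √(0.0189/0.0439) = 0.656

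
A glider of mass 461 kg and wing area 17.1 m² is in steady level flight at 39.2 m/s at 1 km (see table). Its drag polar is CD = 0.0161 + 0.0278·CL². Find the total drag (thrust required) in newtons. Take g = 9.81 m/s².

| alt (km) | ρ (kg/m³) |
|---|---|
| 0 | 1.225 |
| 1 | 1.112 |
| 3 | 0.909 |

At 1 km, from the table: ρ = 1.112 kg/m³.
Weight W = mg = 461 × 9.81 = 4522.4 N; in level flight L = W.
q = ½ρv² = ½ × 1.112 × 39.2² = 854.4 Pa.
Required CL = L/(qS) = 4522.4/(854.4·17.1) = 0.3095.
CD = 0.0161 + 0.0278 × 0.3095² = 0.01876.
D = q·S·CD = 854.4 × 17.1 × 0.01876 = 274.1 N

D = 274 N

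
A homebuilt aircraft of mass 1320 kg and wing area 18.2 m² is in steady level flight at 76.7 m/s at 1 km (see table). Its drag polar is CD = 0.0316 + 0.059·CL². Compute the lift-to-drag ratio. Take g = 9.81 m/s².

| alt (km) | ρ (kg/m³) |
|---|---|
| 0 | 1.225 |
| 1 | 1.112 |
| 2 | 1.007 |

At 1 km, from the table: ρ = 1.112 kg/m³.
Weight W = mg = 1320 × 9.81 = 12949 N; in level flight L = W.
Dynamic pressure q = 0.5 × 1.112 × 76.7² = 3271 Pa.
CL = W/(q·S) = 12949 / (3271 × 18.2) = 0.2175.
CD = 0.0316 + 0.059 × 0.2175² = 0.03439.
L/D = CL/CD = 0.2175 / 0.03439 = 6.32

L/D = 6.32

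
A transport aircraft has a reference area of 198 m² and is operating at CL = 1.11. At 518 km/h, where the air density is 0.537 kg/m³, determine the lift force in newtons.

Convert speed: v = 518 km/h ÷ 3.6 = 143.9 m/s.
L = ½ρv²S·CL = ½ × 0.537 × 143.9² × 198 × 1.11 = 1.22×10^6 N ≈ 1220 kN

L = 1.22×10^6 N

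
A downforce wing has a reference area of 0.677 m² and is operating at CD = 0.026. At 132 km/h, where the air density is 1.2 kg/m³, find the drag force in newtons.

Convert speed: v = 132 km/h ÷ 3.6 = 36.67 m/s.
D = ½ρv²S·CD = ½ × 1.2 × 36.67² × 0.677 × 0.026 = 14.2 N

D = 14.2 N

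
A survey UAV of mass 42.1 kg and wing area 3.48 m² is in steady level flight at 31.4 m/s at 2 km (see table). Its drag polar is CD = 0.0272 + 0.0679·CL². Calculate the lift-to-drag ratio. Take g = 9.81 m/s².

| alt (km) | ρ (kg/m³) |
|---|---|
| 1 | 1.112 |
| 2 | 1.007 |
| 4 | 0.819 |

L/D = 7.69

At 2 km, from the table: ρ = 1.007 kg/m³.
Weight W = mg = 42.1 × 9.81 = 413 N; in level flight L = W.
q = ½ρv² = ½ × 1.007 × 31.4² = 496.4 Pa.
Required CL = L/(qS) = 413/(496.4·3.48) = 0.2391.
CD = 0.0272 + 0.0679 × 0.2391² = 0.03108.
L/D = CL/CD = 0.2391 / 0.03108 = 7.69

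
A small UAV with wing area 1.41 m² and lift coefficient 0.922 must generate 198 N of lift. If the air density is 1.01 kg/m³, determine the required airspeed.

L = ½ρv²S·CL ⇒ v = √(2L/(ρ·S·CL))
v = √(2 × 198 / (1.01 × 1.41 × 0.922)) = √301.6 = 17.4 m/s

v = 17.4 m/s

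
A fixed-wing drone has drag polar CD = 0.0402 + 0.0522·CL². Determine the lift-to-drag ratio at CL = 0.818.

L/D = 10.9

CD = 0.0402 + 0.0522 × 0.818² = 0.07513
L/D = CL/CD = 0.818 / 0.07513 = 10.9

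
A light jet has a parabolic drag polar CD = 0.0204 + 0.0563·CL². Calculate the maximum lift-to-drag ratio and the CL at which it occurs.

(L/D)max = 14.8, at CL = 0.602

For CD = CD0 + K·CL², (L/D)max occurs at CL* = √(CD0/K) and equals 1/(2√(K·CD0)).
(L/D)max = 1/(2√(0.0563 × 0.0204)) = 1/(2 × 0.03389) = 14.8
CL* = √(0.0204/0.0563) = 0.602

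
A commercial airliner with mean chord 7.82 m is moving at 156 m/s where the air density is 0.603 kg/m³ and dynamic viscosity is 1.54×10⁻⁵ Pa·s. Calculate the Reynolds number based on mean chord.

Re = 4.78×10^7

Re = ρ·v·c/μ = 0.603 × 156 × 7.82 / (1.54×10⁻⁵) = 4.78×10^7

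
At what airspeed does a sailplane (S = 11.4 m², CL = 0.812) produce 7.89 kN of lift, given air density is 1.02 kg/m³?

L = ½ρv²S·CL ⇒ v = √(2L/(ρ·S·CL))
v = √(2 × 7890 / (1.02 × 11.4 × 0.812)) = √1671 = 40.9 m/s

v = 40.9 m/s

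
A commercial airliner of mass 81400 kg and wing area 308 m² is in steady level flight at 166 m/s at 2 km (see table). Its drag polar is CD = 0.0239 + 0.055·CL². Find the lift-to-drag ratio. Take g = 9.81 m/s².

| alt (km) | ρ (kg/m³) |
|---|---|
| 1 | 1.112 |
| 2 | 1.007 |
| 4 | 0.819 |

At 2 km, from the table: ρ = 1.007 kg/m³.
In steady level flight, lift balances weight: W = mg = 81400 × 9.81 = 7.9853×10^5 N.
Dynamic pressure q = 0.5 × 1.007 × 166² = 13870 Pa.
CL = W/(q·S) = 7.9853×10^5 / (13870 × 308) = 0.1869.
CD = 0.0239 + 0.055 × 0.1869² = 0.02582.
L/D = CL/CD = 0.1869 / 0.02582 = 7.24

L/D = 7.24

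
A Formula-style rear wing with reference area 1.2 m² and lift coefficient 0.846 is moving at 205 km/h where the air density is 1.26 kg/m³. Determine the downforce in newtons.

Convert speed: v = 205 km/h ÷ 3.6 = 56.94 m/s.
L = ½ρv²S·CL = ½ × 1.26 × 56.94² × 1.2 × 0.846 = 2070 N

L = 2070 N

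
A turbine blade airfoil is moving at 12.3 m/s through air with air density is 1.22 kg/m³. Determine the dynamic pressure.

q = 92.3 Pa

q = ½ρv² = ½ × 1.22 × 12.3² = 92.3 Pa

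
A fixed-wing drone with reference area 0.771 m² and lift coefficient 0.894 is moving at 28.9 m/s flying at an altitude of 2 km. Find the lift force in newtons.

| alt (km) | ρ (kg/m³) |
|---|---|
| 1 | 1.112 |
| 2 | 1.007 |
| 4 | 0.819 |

L = 290 N

At 2 km, from the table: ρ = 1.007 kg/m³.
Dynamic pressure q = ½ρv² = ½ × 1.007 × 28.9² = 420.5 Pa.
L = q·S·CL = 420.5 × 0.771 × 0.894 = 290 N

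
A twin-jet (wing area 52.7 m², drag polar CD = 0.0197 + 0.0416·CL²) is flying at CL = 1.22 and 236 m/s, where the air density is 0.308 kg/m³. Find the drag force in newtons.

CD = 0.0197 + 0.0416 × 1.22² = 0.08162
D = ½ρv²S·CD = ½ × 0.308 × 236² × 52.7 × 0.08162 = 36900 N

D = 36900 N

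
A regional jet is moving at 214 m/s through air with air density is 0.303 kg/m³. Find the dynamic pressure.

q = ½ρv² = ½ × 0.303 × 214² = 6940 Pa

q = 6940 Pa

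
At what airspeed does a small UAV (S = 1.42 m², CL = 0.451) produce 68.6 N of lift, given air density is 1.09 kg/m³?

v = 14 m/s

L = ½ρv²S·CL ⇒ v = √(2L/(ρ·S·CL))
v = √(2 × 68.6 / (1.09 × 1.42 × 0.451)) = √196.5 = 14 m/s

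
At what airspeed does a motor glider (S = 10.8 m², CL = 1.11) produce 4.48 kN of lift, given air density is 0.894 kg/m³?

L = ½ρv²S·CL ⇒ v = √(2L/(ρ·S·CL))
v = √(2 × 4480 / (0.894 × 10.8 × 1.11)) = √836 = 28.9 m/s

v = 28.9 m/s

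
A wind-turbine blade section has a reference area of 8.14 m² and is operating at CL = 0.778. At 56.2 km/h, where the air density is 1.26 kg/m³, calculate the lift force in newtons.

L = 972 N

Convert speed: v = 56.2 km/h ÷ 3.6 = 15.61 m/s.
Dynamic pressure q = ½ρv² = ½ × 1.26 × 15.61² = 153.5 Pa.
L = q·S·CL = 153.5 × 8.14 × 0.778 = 972 N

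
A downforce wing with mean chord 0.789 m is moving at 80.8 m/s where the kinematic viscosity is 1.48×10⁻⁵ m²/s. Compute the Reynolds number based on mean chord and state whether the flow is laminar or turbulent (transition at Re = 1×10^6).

Re = 4.31×10^6 (turbulent)

Re = v·c/ν = 80.8 × 0.789 / (1.48×10⁻⁵) = 4.31×10^6
Since 4.31×10^6 > 1×10^6, the flow is turbulent.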